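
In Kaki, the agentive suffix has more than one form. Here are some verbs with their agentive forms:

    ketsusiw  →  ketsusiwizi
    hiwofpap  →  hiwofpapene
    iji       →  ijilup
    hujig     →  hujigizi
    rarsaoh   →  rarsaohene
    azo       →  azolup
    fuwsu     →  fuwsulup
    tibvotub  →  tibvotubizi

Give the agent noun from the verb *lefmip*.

lefmipene

The pattern is voicing of the final sound: -ene when the stem ends in a voiceless consonant (*hiwofpap*, *rarsaoh*); -izi when the stem ends in a voiced consonant (*ketsusiw*, *hujig*, *tibvotub*); -lup when the stem ends in a vowel (*iji*, *azo*, *fuwsu*).
The final sound of *lefmip* is /p/, which is a voiceless consonant, so the suffix is -ene, giving *lefmipene*.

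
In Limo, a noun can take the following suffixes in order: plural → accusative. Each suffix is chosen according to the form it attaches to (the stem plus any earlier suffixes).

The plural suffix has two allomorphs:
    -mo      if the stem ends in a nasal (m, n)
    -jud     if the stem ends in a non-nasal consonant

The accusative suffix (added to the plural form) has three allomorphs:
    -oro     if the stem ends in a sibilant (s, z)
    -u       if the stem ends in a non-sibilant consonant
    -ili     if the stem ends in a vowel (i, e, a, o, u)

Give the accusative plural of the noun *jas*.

*jas* — final consonant /s/ (non-nasal) → -jud → *jasjud*.
The plural form *jasjud* — final sound /d/ (a non-sibilant consonant) → -u → *jasjudu*.

jasjudu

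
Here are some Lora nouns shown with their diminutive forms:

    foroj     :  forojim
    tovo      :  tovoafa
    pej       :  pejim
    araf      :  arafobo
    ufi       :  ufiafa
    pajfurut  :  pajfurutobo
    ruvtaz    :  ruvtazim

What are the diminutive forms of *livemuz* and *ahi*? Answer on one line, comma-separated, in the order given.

The pattern is voicing of the final sound: -obo when the stem ends in a voiceless consonant (*araf*, *pajfurut*); -im when the stem ends in a voiced consonant (*foroj*, *pej*, *ruvtaz*); -afa when the stem ends in a vowel (*tovo*, *ufi*).
The final sound of *livemuz* is /z/, which is a voiced consonant, so the suffix is -im, giving *livemuzim*.
*ahi*: final sound = /i/, a vowel → -afa → *ahiafa*.

livemuzim, ahiafa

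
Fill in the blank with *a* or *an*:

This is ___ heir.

an

The indefinite article is chosen by the initial *sound* of the following word, not its spelling.
*heir* begins with the sound /ɛ/ (silent h) — a vowel sound.
So the article is *an*: This is an heir.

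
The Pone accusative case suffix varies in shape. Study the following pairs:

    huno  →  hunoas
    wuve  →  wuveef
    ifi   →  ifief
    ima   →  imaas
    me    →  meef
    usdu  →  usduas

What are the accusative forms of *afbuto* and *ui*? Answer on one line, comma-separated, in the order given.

afbutoas, uief

The pattern is front/back vowel harmony: -ef when the last vowel of the stem is a front vowel (*wuve*, *ifi*, *me*); -as when the last vowel of the stem is a back vowel (*huno*, *ima*, *usdu*).
*afbuto*: last vowel = /o/, a back vowel → -as → *afbutoas*.
*ui* — last vowel /i/ (a front vowel) → -ef → *uief*.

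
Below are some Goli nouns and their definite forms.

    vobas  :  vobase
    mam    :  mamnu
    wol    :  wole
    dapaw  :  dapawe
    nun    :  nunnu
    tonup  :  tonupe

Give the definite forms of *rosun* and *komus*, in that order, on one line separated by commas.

rosunnu, komuse

Looking at the final consonant of each stem: -nu when the stem ends in a nasal (*mam*, *nun*); -e when the stem ends in a non-nasal consonant (*vobas*, *wol*, *dapaw*, *tonup*).
Since the final consonant of *rosun* is /n/ (a nasal), it takes -nu, giving *rosunnu*.
*komus* — final consonant /s/ (non-nasal) → -e → *komuse*.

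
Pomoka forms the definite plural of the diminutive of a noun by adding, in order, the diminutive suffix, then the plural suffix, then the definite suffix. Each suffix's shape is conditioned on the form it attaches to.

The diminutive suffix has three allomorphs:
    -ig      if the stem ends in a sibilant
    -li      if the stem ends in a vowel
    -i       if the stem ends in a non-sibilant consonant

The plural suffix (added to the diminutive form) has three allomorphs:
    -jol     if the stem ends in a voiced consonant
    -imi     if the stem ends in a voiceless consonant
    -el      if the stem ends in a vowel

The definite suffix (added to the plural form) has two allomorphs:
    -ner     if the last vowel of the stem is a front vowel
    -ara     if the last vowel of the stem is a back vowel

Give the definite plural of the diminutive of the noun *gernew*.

gernewielner

*gernew*: final sound = /w/, a non-sibilant consonant → -i → *gernewi*.
The diminutive form *gernewi*: final sound = /i/, a vowel → -el → *gernewiel*.
The plural form *gernewiel* — last vowel /e/ (a front vowel) → -ner → *gernewielner*.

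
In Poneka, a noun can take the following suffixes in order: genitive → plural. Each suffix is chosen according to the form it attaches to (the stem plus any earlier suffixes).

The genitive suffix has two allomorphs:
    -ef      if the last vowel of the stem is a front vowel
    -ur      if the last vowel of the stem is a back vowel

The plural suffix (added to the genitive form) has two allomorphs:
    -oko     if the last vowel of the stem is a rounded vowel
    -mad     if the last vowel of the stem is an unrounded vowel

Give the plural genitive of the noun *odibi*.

odibiefmad

*odibi*: last vowel = /i/, a front vowel → -ef → *odibief*.
The genitive form *odibief*: last vowel = /e/, an unrounded vowel → -mad → *odibiefmad*.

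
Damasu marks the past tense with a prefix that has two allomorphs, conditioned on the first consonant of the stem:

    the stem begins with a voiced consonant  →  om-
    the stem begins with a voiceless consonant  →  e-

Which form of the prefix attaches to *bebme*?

*bebme* — first consonant /b/ (voiced) → om-.

om-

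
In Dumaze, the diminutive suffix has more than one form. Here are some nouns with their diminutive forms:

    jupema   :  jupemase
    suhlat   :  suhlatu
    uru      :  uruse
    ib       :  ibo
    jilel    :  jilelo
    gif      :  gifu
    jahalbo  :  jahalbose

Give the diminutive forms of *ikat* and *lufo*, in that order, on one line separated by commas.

ikatu, lufose

The alternation tracks the final sound of the stem — -u when the stem ends in a voiceless consonant (*suhlat*, *gif*); -o when the stem ends in a voiced consonant (*ib*, *jilel*); -se when the stem ends in a vowel (*jupema*, *uru*, *jahalbo*).
*ikat* — final sound /t/ (a voiceless consonant) → -u → *ikatu*.
Since the final sound of *lufo* is /o/ (a vowel), it takes -se, giving *lufose*.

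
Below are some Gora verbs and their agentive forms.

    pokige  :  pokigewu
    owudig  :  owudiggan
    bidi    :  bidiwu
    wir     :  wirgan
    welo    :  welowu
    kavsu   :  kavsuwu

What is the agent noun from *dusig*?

The pattern is consonant vs. vowel: -gan when the stem ends in a consonant (*owudig*, *wir*); -wu when the stem ends in a vowel (*pokige*, *bidi*, *welo*, *kavsu*).
*dusig* — final sound /g/ (a consonant) → -gan → *dusiggan*.

dusiggan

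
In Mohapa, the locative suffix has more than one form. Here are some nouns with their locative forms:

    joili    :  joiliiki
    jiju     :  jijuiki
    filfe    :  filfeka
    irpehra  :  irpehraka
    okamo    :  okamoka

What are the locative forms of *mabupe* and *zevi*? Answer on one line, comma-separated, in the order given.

Looking at the last vowel of each stem: -iki when the last vowel of the stem is a high vowel (*joili*, *jiju*); -ka when the last vowel of the stem is a non-high vowel (*filfe*, *irpehra*, *okamo*).
*mabupe* — last vowel /e/ (a non-high vowel) → -ka → *mabupeka*.
*zevi*: last vowel = /i/, a high vowel → -iki → *zeviiki*.

mabupeka, zeviiki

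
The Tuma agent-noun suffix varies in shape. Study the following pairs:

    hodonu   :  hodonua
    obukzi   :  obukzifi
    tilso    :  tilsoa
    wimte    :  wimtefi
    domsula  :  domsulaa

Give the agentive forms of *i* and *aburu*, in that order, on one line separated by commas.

Looking at the last vowel of each stem: -fi when the last vowel of the stem is a front vowel (*obukzi*, *wimte*); -a when the last vowel of the stem is a back vowel (*hodonu*, *tilso*, *domsula*).
Since the last vowel of *i* is /i/ (a front vowel), it takes -fi, giving *ifi*.
Since the last vowel of *aburu* is /u/ (a back vowel), it takes -a, giving *aburua*.

ifi, aburua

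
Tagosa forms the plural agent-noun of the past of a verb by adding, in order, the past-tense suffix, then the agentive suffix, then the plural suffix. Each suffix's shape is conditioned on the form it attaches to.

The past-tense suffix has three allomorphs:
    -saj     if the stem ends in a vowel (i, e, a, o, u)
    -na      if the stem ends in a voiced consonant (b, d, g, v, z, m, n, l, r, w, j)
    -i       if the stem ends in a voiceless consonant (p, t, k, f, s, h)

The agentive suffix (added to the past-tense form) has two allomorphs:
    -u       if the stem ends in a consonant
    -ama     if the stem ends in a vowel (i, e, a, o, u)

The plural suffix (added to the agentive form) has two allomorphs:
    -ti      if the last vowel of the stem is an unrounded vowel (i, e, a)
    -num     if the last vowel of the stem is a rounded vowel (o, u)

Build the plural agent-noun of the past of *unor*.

unornaamati

*unor* — final sound /r/ (a voiced consonant) → -na → *unorna*.
The past-tense form *unorna* — final sound /a/ (a vowel) → -ama → *unornaama*.
Since the last vowel of the agentive form *unornaama* is /a/ (an unrounded vowel), it takes -ti, giving *unornaamati*.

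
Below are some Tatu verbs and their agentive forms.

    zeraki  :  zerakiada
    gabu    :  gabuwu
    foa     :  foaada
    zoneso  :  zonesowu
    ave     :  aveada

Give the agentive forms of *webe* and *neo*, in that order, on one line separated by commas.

The pattern is rounding harmony: -wu when the last vowel of the stem is a rounded vowel (*gabu*, *zoneso*); -ada when the last vowel of the stem is an unrounded vowel (*zeraki*, *foa*, *ave*).
The last vowel of *webe* is /e/, which is an unrounded vowel, so the suffix is -ada, giving *webeada*.
*neo*: last vowel = /o/, a rounded vowel → -wu → *neowu*.

webeada, neowu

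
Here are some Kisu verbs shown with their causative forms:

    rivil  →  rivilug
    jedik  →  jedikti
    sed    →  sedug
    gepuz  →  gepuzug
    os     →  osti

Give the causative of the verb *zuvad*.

The suffix is conditioned by the final consonant: -ti when the stem ends in a voiceless consonant (*jedik*, *os*); -ug when the stem ends in a voiced consonant (*rivil*, *sed*, *gepuz*).
*zuvad*: final consonant = /d/, voiced → -ug → *zuvadug*.

zuvadug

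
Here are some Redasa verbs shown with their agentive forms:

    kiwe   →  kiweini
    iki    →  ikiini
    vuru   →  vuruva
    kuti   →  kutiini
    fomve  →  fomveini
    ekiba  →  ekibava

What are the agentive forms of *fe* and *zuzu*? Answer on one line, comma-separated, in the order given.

The suffix is conditioned by the last vowel: -ini when the last vowel of the stem is a front vowel (*kiwe*, *iki*, *kuti*, *fomve*); -va when the last vowel of the stem is a back vowel (*vuru*, *ekiba*).
*fe* — last vowel /e/ (a front vowel) → -ini → *feini*.
*zuzu* — last vowel /u/ (a back vowel) → -va → *zuzuva*.

feini, zuzuva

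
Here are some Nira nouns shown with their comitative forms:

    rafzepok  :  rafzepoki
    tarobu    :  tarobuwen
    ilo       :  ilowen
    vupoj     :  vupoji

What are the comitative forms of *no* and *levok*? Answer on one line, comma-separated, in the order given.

Looking at the final sound of each stem: -i when the stem ends in a consonant (*rafzepok*, *vupoj*); -wen when the stem ends in a vowel (*tarobu*, *ilo*).
Since the final sound of *no* is /o/ (a vowel), it takes -wen, giving *nowen*.
The final sound of *levok* is /k/, which is a consonant, so the suffix is -i, giving *levoki*.

nowen, levoki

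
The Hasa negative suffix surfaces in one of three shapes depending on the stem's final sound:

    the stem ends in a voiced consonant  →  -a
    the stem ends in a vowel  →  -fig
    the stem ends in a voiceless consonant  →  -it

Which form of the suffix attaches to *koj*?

*koj*: final sound = /j/, a voiced consonant → -a.

-a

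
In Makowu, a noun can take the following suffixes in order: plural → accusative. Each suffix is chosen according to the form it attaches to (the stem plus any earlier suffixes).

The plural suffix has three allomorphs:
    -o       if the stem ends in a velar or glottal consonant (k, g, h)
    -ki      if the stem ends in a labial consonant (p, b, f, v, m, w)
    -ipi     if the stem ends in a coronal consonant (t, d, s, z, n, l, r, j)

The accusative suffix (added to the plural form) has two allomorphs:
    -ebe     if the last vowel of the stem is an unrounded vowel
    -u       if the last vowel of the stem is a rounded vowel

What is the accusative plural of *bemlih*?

bemlihou

*bemlih*: final consonant = /h/, velar/glottal → -o → *bemliho*.
The plural form *bemliho*: last vowel = /o/, a rounded vowel → -u → *bemlihou*.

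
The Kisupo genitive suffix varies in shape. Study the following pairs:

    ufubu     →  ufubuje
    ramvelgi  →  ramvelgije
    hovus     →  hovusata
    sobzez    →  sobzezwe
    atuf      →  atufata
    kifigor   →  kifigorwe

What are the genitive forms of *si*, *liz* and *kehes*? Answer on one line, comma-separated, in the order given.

sije, lizwe, kehesata

The suffix is conditioned by the final sound: -ata when the stem ends in a voiceless consonant (*hovus*, *atuf*); -we when the stem ends in a voiced consonant (*sobzez*, *kifigor*); -je when the stem ends in a vowel (*ufubu*, *ramvelgi*).
*si*: final sound = /i/, a vowel → -je → *sije*.
The final sound of *liz* is /z/, which is a voiced consonant, so the suffix is -we, giving *lizwe*.
The final sound of *kehes* is /s/, which is a voiceless consonant, so the suffix is -ata, giving *kehesata*.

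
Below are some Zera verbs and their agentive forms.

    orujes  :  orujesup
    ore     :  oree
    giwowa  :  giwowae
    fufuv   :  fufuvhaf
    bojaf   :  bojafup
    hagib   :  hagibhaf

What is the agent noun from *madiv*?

madivhaf

The suffix is conditioned by the final sound: -up when the stem ends in a voiceless consonant (*orujes*, *bojaf*); -haf when the stem ends in a voiced consonant (*fufuv*, *hagib*); -e when the stem ends in a vowel (*ore*, *giwowa*).
*madiv*: final sound = /v/, a voiced consonant → -haf → *madivhaf*.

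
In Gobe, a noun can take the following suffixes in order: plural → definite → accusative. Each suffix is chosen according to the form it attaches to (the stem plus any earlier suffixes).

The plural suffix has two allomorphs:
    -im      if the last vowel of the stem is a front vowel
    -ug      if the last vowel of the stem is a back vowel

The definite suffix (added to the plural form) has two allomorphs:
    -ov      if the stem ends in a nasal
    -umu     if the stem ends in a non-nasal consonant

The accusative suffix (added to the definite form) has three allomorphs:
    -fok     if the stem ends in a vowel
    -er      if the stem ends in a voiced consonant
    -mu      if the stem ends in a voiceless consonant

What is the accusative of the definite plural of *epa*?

epaugumufok

Since the last vowel of *epa* is /a/ (a back vowel), it takes -ug, giving *epaug*.
The final consonant of the plural form *epaug* is /g/, which is non-nasal, so the definite suffix is -umu, giving *epaugumu*.
The final sound of the definite form *epaugumu* is /u/, which is a vowel, so the accusative suffix is -fok, giving *epaugumufok*.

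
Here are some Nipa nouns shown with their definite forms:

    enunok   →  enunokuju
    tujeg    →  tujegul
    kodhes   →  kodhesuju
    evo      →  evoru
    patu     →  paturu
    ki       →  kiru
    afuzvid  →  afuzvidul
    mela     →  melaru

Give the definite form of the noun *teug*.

The alternation tracks the final sound of the stem — -uju when the stem ends in a voiceless consonant (*enunok*, *kodhes*); -ul when the stem ends in a voiced consonant (*tujeg*, *afuzvid*); -ru when the stem ends in a vowel (*evo*, *patu*, *ki*, *mela*).
*teug*: final sound = /g/, a voiced consonant → -ul → *teugul*.

teugul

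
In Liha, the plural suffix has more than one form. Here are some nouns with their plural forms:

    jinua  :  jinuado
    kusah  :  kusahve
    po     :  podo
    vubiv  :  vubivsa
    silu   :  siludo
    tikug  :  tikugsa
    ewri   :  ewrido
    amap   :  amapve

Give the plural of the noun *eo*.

eodo

The alternation tracks the final sound of the stem — -ve when the stem ends in a voiceless consonant (*kusah*, *amap*); -sa when the stem ends in a voiced consonant (*vubiv*, *tikug*); -do when the stem ends in a vowel (*jinua*, *po*, *silu*, *ewri*).
The final sound of *eo* is /o/, which is a vowel, so the suffix is -do, giving *eodo*.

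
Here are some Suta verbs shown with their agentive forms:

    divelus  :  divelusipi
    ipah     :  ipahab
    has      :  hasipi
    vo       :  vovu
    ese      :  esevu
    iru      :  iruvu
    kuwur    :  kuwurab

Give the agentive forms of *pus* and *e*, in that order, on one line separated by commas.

The pattern is sibilance of the final sound: -ipi when the stem ends in a sibilant (*divelus*, *has*); -ab when the stem ends in a non-sibilant consonant (*ipah*, *kuwur*); -vu when the stem ends in a vowel (*vo*, *ese*, *iru*).
Since the final sound of *pus* is /s/ (a sibilant), it takes -ipi, giving *pusipi*.
*e* — final sound /e/ (a vowel) → -vu → *evu*.

pusipi, evu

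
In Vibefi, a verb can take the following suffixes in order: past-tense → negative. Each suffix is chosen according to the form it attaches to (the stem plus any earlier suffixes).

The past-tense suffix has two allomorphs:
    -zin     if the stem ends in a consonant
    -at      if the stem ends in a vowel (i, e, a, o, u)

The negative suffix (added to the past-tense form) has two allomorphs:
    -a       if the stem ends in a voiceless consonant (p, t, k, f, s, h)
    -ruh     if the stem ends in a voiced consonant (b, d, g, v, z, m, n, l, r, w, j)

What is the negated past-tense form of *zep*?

zepzinruh

The final sound of *zep* is /p/, which is a consonant, so the past-tense suffix is -zin, giving *zepzin*.
The final consonant of the past-tense form *zepzin* is /n/, which is voiced, so the negative suffix is -ruh, giving *zepzinruh*.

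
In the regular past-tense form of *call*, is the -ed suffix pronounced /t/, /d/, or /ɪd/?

The stem *call* ends in a voiced sound other than /d/.
The -ed suffix is realized as /ɪd/ after /t, d/; as /t/ after other voiceless consonants; and as /d/ after other voiced sounds.
So -ed on *call* is pronounced /d/.

/d/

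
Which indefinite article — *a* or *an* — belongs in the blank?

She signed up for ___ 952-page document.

a

The indefinite article is chosen by the initial *sound* of the following word, not its spelling.
The number *952* is spoken "nine hundred …", beginning with /naɪn/ — a consonant sound.
So the article is *a*: She signed up for a 952-page document.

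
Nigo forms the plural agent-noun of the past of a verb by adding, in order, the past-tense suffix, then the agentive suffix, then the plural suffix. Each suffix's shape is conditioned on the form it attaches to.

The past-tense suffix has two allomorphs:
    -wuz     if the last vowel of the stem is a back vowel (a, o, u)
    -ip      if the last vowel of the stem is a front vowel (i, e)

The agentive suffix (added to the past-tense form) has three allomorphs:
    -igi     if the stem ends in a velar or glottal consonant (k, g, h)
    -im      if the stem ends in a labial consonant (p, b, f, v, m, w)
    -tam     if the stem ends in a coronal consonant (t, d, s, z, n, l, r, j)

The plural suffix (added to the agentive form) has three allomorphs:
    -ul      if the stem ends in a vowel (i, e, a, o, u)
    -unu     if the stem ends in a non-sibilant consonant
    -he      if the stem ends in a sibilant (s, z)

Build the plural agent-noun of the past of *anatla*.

anatlawuztamunu

*anatla*: last vowel = /a/, a back vowel → -wuz → *anatlawuz*.
The final consonant of the past-tense form *anatlawuz* is /z/, which is coronal, so the agentive suffix is -tam, giving *anatlawuztam*.
The agentive form *anatlawuztam* — final sound /m/ (a non-sibilant consonant) → -unu → *anatlawuztamunu*.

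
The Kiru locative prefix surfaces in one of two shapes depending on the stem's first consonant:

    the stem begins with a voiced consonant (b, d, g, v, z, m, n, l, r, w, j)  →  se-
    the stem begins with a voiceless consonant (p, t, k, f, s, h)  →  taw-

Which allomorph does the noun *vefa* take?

*vefa*: first consonant = /v/, voiced → se-.

se-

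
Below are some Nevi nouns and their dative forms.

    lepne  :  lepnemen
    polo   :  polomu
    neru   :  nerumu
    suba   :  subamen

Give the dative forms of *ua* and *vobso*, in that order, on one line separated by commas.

The pattern is rounding harmony: -mu when the last vowel of the stem is a rounded vowel (*polo*, *neru*); -men when the last vowel of the stem is an unrounded vowel (*lepne*, *suba*).
The last vowel of *ua* is /a/, which is an unrounded vowel, so the suffix is -men, giving *uamen*.
*vobso* — last vowel /o/ (a rounded vowel) → -mu → *vobsomu*.

uamen, vobsomu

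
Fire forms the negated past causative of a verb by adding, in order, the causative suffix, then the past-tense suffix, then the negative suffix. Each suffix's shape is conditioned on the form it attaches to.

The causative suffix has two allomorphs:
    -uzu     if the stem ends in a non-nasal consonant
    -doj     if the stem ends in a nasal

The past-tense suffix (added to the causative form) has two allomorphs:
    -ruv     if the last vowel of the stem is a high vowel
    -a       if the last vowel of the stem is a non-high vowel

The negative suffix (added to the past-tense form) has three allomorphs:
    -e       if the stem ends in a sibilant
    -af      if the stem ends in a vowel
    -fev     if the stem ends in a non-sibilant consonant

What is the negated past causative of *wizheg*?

Since the final consonant of *wizheg* is /g/ (non-nasal), it takes -uzu, giving *wizheguzu*.
Since the last vowel of the causative form *wizheguzu* is /u/ (a high vowel), it takes -ruv, giving *wizheguzuruv*.
The past-tense form *wizheguzuruv*: final sound = /v/, a non-sibilant consonant → -fev → *wizheguzuruvfev*.

wizheguzuruvfev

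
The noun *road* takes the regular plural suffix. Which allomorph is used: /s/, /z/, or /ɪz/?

/z/

The stem *road* ends in a voiced non-sibilant sound.
The plural suffix surfaces as /ɪz/ after sibilants, /s/ after other voiceless consonants, and /z/ after other voiced sounds.
So the plural -s on *road* is pronounced /z/.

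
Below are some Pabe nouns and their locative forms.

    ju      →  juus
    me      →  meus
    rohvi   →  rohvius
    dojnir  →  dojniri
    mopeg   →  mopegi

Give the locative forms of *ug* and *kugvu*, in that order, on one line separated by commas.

The pattern is consonant vs. vowel: -i when the stem ends in a consonant (*dojnir*, *mopeg*); -us when the stem ends in a vowel (*ju*, *me*, *rohvi*).
The final sound of *ug* is /g/, which is a consonant, so the suffix is -i, giving *ugi*.
The final sound of *kugvu* is /u/, which is a vowel, so the suffix is -us, giving *kugvuus*.

ugi, kugvuus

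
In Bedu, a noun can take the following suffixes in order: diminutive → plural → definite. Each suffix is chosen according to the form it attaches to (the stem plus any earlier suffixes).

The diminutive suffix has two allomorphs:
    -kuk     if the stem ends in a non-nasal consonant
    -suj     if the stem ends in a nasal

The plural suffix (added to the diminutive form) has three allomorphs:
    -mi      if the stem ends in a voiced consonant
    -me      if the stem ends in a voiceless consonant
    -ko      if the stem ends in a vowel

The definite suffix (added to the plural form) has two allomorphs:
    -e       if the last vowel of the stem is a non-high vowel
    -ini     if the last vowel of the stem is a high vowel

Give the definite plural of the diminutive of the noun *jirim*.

jirimsujmiini

The final consonant of *jirim* is /m/, which is a nasal, so the diminutive suffix is -suj, giving *jirimsuj*.
The diminutive form *jirimsuj*: final sound = /j/, a voiced consonant → -mi → *jirimsujmi*.
The plural form *jirimsujmi*: last vowel = /i/, a high vowel → -ini → *jirimsujmiini*.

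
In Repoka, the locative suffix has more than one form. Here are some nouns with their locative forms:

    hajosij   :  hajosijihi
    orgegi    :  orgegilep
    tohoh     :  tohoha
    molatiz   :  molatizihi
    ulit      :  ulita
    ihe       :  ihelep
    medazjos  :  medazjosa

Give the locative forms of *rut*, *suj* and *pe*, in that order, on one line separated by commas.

The pattern is voicing of the final sound: -a when the stem ends in a voiceless consonant (*tohoh*, *ulit*, *medazjos*); -ihi when the stem ends in a voiced consonant (*hajosij*, *molatiz*); -lep when the stem ends in a vowel (*orgegi*, *ihe*).
Since the final sound of *rut* is /t/ (a voiceless consonant), it takes -a, giving *ruta*.
*suj* — final sound /j/ (a voiced consonant) → -ihi → *sujihi*.
*pe*: final sound = /e/, a vowel → -lep → *pelep*.

ruta, sujihi, pelep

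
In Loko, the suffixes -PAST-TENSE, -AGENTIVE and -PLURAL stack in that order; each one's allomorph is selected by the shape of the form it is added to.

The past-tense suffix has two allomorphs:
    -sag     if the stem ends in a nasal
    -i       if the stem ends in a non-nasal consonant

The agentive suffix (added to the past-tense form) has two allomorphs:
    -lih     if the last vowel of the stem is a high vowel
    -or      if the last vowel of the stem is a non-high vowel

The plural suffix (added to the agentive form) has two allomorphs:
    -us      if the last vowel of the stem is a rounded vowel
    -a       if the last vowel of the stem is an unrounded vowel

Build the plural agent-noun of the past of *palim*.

palimsagorus

The final consonant of *palim* is /m/, which is a nasal, so the past-tense suffix is -sag, giving *palimsag*.
Since the last vowel of the past-tense form *palimsag* is /a/ (a non-high vowel), it takes -or, giving *palimsagor*.
The agentive form *palimsagor*: last vowel = /o/, a rounded vowel → -us → *palimsagorus*.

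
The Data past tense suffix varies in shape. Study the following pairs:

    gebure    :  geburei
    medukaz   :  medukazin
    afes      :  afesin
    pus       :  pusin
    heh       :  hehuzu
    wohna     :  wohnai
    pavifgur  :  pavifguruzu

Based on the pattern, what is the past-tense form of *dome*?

domei

The suffix is conditioned by the final sound: -in when the stem ends in a sibilant (*medukaz*, *afes*, *pus*); -uzu when the stem ends in a non-sibilant consonant (*heh*, *pavifgur*); -i when the stem ends in a vowel (*gebure*, *wohna*).
*dome* — final sound /e/ (a vowel) → -i → *domei*.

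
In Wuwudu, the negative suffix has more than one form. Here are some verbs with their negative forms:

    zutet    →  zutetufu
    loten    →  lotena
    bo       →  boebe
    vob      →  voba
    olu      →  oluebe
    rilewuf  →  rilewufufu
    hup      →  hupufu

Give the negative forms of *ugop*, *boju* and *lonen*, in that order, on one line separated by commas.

The alternation tracks the final sound of the stem — -ufu when the stem ends in a voiceless consonant (*zutet*, *rilewuf*, *hup*); -a when the stem ends in a voiced consonant (*loten*, *vob*); -ebe when the stem ends in a vowel (*bo*, *olu*).
*ugop* — final sound /p/ (a voiceless consonant) → -ufu → *ugopufu*.
The final sound of *boju* is /u/, which is a vowel, so the suffix is -ebe, giving *bojuebe*.
*lonen* — final sound /n/ (a voiced consonant) → -a → *lonena*.

ugopufu, bojuebe, lonena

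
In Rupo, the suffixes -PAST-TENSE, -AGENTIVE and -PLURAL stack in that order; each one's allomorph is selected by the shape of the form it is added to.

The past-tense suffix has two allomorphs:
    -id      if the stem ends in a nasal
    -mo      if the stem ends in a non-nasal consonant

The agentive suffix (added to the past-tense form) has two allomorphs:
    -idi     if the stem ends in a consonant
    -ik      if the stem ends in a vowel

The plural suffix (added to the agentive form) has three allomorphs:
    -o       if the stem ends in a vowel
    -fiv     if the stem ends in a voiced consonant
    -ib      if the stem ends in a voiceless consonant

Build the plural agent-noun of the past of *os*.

The final consonant of *os* is /s/, which is non-nasal, so the past-tense suffix is -mo, giving *osmo*.
The final sound of the past-tense form *osmo* is /o/, which is a vowel, so the agentive suffix is -ik, giving *osmoik*.
The agentive form *osmoik*: final sound = /k/, a voiceless consonant → -ib → *osmoikib*.

osmoikib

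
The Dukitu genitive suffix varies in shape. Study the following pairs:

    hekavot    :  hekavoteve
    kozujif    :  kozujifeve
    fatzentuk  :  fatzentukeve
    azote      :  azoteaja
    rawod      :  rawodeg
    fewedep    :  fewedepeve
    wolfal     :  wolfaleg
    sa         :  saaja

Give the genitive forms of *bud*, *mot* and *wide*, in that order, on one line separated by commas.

The alternation tracks the final sound of the stem — -eve when the stem ends in a voiceless consonant (*hekavot*, *kozujif*, *fatzentuk*, *fewedep*); -eg when the stem ends in a voiced consonant (*rawod*, *wolfal*); -aja when the stem ends in a vowel (*azote*, *sa*).
*bud* — final sound /d/ (a voiced consonant) → -eg → *budeg*.
*mot*: final sound = /t/, a voiceless consonant → -eve → *moteve*.
The final sound of *wide* is /e/, which is a vowel, so the suffix is -aja, giving *wideaja*.

budeg, moteve, wideaja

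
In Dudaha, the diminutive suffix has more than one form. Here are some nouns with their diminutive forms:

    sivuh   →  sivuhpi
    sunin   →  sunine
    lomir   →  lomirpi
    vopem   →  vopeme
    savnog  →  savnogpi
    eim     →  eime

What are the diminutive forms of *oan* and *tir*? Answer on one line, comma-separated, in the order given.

oane, tirpi

The pattern is nasality of the final consonant: -e when the stem ends in a nasal (*sunin*, *vopem*, *eim*); -pi when the stem ends in a non-nasal consonant (*sivuh*, *lomir*, *savnog*).
Since the final consonant of *oan* is /n/ (a nasal), it takes -e, giving *oane*.
*tir* — final consonant /r/ (non-nasal) → -pi → *tirpi*.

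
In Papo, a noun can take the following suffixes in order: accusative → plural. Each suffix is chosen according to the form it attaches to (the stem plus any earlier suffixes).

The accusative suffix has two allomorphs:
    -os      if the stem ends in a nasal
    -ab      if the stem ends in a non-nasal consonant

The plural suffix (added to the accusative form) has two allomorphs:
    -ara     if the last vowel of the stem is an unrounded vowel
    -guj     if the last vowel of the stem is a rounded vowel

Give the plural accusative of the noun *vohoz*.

vohozabara

The final consonant of *vohoz* is /z/, which is non-nasal, so the accusative suffix is -ab, giving *vohozab*.
The accusative form *vohozab* — last vowel /a/ (an unrounded vowel) → -ara → *vohozabara*.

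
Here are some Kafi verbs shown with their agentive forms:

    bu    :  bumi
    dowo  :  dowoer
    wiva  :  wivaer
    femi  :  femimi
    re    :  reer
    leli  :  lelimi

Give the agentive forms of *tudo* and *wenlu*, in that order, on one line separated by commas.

tudoer, wenlumi

Looking at the last vowel of each stem: -mi when the last vowel of the stem is a high vowel (*bu*, *femi*, *leli*); -er when the last vowel of the stem is a non-high vowel (*dowo*, *wiva*, *re*).
The last vowel of *tudo* is /o/, which is a non-high vowel, so the suffix is -er, giving *tudoer*.
Since the last vowel of *wenlu* is /u/ (a high vowel), it takes -mi, giving *wenlumi*.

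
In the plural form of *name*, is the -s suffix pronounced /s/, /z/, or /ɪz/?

/z/

The stem *name* ends in a voiced non-sibilant sound.
The plural suffix surfaces as /ɪz/ after sibilants, /s/ after other voiceless consonants, and /z/ after other voiced sounds.
So the plural -s on *name* is pronounced /z/.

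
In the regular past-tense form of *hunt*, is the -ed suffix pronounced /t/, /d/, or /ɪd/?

/ɪd/

The stem *hunt* ends in /t/ or /d/.
The -ed suffix is realized as /ɪd/ after /t, d/; as /t/ after other voiceless consonants; and as /d/ after other voiced sounds.
So -ed on *hunt* is pronounced /ɪd/.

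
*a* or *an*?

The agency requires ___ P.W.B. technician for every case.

a

The indefinite article is chosen by the initial *sound* of the following word, not its spelling.
The initialism *P.W.B.* is read letter by letter; the first letter, P, is pronounced /piː/, which begins with a consonant sound.
So the article is *a*: The agency requires a P.W.B. technician for every case.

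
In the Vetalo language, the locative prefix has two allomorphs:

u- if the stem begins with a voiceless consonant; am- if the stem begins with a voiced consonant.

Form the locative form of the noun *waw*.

*waw* — first consonant /w/ (voiced) → am- → *amwaw*.

amwaw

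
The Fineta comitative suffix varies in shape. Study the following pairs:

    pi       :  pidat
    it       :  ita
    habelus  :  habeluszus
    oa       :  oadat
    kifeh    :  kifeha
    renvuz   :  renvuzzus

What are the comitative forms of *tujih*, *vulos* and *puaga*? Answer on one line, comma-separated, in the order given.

tujiha, vuloszus, puagadat

The pattern is sibilance of the final sound: -zus when the stem ends in a sibilant (*habelus*, *renvuz*); -a when the stem ends in a non-sibilant consonant (*it*, *kifeh*); -dat when the stem ends in a vowel (*pi*, *oa*).
Since the final sound of *tujih* is /h/ (a non-sibilant consonant), it takes -a, giving *tujiha*.
The final sound of *vulos* is /s/, which is a sibilant, so the suffix is -zus, giving *vuloszus*.
*puaga* — final sound /a/ (a vowel) → -dat → *puagadat*.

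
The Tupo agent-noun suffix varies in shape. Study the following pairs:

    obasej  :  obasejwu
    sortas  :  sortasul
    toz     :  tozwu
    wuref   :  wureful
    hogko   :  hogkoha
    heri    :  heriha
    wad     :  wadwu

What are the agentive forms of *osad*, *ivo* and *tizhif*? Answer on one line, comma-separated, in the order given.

osadwu, ivoha, tizhiful

Looking at the final sound of each stem: -ul when the stem ends in a voiceless consonant (*sortas*, *wuref*); -wu when the stem ends in a voiced consonant (*obasej*, *toz*, *wad*); -ha when the stem ends in a vowel (*hogko*, *heri*).
The final sound of *osad* is /d/, which is a voiced consonant, so the suffix is -wu, giving *osadwu*.
*ivo* — final sound /o/ (a vowel) → -ha → *ivoha*.
The final sound of *tizhif* is /f/, which is a voiceless consonant, so the suffix is -ul, giving *tizhiful*.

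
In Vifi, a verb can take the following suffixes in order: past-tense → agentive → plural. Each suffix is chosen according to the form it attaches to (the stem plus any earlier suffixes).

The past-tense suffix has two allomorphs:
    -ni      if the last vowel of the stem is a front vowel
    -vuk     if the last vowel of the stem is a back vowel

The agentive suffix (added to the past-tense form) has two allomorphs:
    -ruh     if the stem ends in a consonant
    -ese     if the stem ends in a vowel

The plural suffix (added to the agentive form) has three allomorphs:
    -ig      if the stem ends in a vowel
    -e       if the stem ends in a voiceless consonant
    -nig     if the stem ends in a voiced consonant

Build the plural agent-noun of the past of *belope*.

*belope* — last vowel /e/ (a front vowel) → -ni → *belopeni*.
Since the final sound of the past-tense form *belopeni* is /i/ (a vowel), it takes -ese, giving *belopeniese*.
Since the final sound of the agentive form *belopeniese* is /e/ (a vowel), it takes -ig, giving *belopenieseig*.

belopenieseig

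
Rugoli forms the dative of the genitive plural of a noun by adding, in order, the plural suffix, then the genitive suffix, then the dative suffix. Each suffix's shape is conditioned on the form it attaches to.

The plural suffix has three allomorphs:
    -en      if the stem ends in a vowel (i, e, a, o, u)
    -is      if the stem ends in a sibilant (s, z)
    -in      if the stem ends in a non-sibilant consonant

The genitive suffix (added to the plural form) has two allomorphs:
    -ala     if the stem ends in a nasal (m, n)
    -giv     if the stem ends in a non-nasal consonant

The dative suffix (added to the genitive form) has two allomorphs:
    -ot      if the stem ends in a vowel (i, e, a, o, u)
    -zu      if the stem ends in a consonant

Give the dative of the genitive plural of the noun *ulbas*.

*ulbas* — final sound /s/ (a sibilant) → -is → *ulbasis*.
The plural form *ulbasis*: final consonant = /s/, non-nasal → -giv → *ulbasisgiv*.
Since the final sound of the genitive form *ulbasisgiv* is /v/ (a consonant), it takes -zu, giving *ulbasisgivzu*.

ulbasisgivzu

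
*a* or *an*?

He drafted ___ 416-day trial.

a

The indefinite article is chosen by the initial *sound* of the following word, not its spelling.
The number *416* is spoken "four hundred …", beginning with /fɔr/ — a consonant sound.
So the article is *a*: He drafted a 416-day trial.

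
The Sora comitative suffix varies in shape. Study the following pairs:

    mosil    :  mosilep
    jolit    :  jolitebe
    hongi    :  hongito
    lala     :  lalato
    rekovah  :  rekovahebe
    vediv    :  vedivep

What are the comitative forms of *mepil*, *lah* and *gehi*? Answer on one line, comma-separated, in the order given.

Looking at the final sound of each stem: -ebe when the stem ends in a voiceless consonant (*jolit*, *rekovah*); -ep when the stem ends in a voiced consonant (*mosil*, *vediv*); -to when the stem ends in a vowel (*hongi*, *lala*).
The final sound of *mepil* is /l/, which is a voiced consonant, so the suffix is -ep, giving *mepilep*.
The final sound of *lah* is /h/, which is a voiceless consonant, so the suffix is -ebe, giving *lahebe*.
*gehi* — final sound /i/ (a vowel) → -to → *gehito*.

mepilep, lahebe, gehito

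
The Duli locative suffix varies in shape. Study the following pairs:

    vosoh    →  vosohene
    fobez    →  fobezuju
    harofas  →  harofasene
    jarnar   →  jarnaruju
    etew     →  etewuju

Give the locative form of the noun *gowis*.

gowisene

The suffix is conditioned by the final consonant: -ene when the stem ends in a voiceless consonant (*vosoh*, *harofas*); -uju when the stem ends in a voiced consonant (*fobez*, *jarnar*, *etew*).
Since the final consonant of *gowis* is /s/ (voiceless), it takes -ene, giving *gowisene*.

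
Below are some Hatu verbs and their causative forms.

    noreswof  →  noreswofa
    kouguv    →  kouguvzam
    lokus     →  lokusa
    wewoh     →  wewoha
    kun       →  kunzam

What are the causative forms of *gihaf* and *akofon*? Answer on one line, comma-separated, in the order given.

The alternation tracks the final consonant of the stem — -a when the stem ends in a voiceless consonant (*noreswof*, *lokus*, *wewoh*); -zam when the stem ends in a voiced consonant (*kouguv*, *kun*).
*gihaf* — final consonant /f/ (voiceless) → -a → *gihafa*.
*akofon*: final consonant = /n/, voiced → -zam → *akofonzam*.

gihafa, akofonzam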